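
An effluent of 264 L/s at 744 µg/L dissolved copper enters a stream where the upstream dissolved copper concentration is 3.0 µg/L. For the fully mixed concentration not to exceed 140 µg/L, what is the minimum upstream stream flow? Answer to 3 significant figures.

Set C_mix = 140: (Q·3.000 + 264.0·744.0) / (Q + 264.0) = 140
→ Q = 264.0·(744.0 − 140)/(140 − 3.000) = 1164 L/s.

1160 L/s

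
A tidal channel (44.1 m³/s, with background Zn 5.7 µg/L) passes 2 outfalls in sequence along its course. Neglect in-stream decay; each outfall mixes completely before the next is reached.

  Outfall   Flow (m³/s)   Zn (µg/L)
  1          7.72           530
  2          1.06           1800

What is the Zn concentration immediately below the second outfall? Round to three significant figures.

Below outfall 1: Q → 51.82 m³/s, C = (44.10·5.700 + 7.720·530.0)/51.82 = 83.81 µg/L.
Below outfall 2: Q → 52.88 m³/s, C = (51.82·83.81 + 1.060·1800)/52.88 = 118.2 µg/L.

118 µg/L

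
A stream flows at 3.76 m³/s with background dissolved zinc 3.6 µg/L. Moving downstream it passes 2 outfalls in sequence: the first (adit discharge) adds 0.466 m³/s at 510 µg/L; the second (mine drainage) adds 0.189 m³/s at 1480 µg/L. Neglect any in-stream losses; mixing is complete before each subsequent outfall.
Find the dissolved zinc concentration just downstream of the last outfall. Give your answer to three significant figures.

120 µg/L

After outfall 1: Q = 3.760 + 0.4660 = 4.226 m³/s; C = (3.760·3.600 + 0.4660·510.0)/4.226 = 59.44 µg/L.
After outfall 2: Q = 4.226 + 0.1890 = 4.415 m³/s; C = (4.226·59.44 + 0.1890·1480)/4.415 = 120.3 µg/L.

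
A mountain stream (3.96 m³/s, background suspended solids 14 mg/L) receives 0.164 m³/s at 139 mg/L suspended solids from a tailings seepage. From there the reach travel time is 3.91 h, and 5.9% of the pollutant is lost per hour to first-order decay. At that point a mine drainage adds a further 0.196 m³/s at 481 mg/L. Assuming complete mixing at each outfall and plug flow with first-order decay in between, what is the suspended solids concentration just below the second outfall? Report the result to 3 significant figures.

After mixing, C = (3.960·14.00 + 0.1640·139.0) / 4.124 = 78.24/4.124 = 18.97 mg/L; combined flow 4.124 m³/s.
5.9%/h lost → k = −ln(1 − 0.059) = 0.06081 h⁻¹.
After decay, C = 18.97 × e^(−kt) = 18.97 × 0.7884 = 14.96 mg/L.
At the second outfall, C = (4.124·14.96 + 0.1960·481.0) / (4.124 + 0.1960) = 36.10 mg/L.

36.1 mg/L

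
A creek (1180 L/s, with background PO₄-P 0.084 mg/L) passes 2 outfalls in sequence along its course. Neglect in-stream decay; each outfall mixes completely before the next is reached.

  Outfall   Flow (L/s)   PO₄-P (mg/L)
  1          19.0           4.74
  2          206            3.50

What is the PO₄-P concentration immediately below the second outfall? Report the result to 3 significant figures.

After outfall 1: Q = 1180 + 19.00 = 1199 L/s; C = (1180·0.08400 + 19.00·4.740)/1199 = 0.1578 mg/L.
After outfall 2: Q = 1199 + 206.0 = 1405 L/s; C = (1199·0.1578 + 206.0·3.500)/1405 = 0.6478 mg/L.

0.648 mg/L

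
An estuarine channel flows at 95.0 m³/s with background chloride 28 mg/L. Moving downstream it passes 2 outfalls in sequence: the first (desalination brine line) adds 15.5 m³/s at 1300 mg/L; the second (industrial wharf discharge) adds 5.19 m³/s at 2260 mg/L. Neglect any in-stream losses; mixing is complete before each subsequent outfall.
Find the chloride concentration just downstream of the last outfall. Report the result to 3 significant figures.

299 mg/L

Below outfall 1: Q → 110.5 m³/s, C = (95.00·28.00 + 15.50·1300)/110.5 = 206.4 mg/L.
Below outfall 2: Q → 115.7 m³/s, C = (110.5·206.4 + 5.190·2260)/115.7 = 298.6 mg/L.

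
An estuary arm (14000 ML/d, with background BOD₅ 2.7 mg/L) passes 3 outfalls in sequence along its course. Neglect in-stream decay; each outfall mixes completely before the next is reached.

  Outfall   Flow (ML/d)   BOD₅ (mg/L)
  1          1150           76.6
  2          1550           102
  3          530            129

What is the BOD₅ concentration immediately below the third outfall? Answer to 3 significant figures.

20.5 mg/L

Outfall 1: combined Q = 15150 ML/d; C = (14000·2.700 + 1150·76.60)/15150 = 8.310 mg/L.
Outfall 2: combined Q = 16700 ML/d; C = (15150·8.310 + 1550·102.0)/16700 = 17.01 mg/L.
Outfall 3: combined Q = 17230 ML/d; C = (16700·17.01 + 530.0·129.0)/17230 = 20.45 mg/L.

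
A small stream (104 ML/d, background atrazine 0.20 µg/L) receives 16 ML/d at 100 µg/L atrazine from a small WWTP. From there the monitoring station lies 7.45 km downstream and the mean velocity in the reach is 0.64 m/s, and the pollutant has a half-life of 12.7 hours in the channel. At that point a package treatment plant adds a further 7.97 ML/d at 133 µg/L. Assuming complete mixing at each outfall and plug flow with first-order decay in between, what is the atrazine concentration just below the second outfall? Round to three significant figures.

18.9 µg/L

Mixed concentration C = ΣQC/ΣQ = (104.0·0.2000 + 16.00·100.0) / 120.0 = 1621/120.0 = 13.51 µg/L; combined flow 120.0 ML/d.
Travel time t = 7.45·1000 / 0.64 = 11640 s = 3.234 h.
Half-life 12.7 h → k = ln 2 / 12.7 = 0.05458 h⁻¹ = 1.310 d⁻¹.
Applying C = C₀e^(−kt): 13.51 × 0.8382 = 11.32 µg/L.
Second outfall: C = (120.0·11.32 + 7.970·133.0)/128.0 = 18.90 µg/L.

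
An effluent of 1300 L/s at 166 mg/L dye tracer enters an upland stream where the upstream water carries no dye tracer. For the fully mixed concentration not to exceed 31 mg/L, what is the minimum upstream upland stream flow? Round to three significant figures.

Set C_mix = 31: (Q·0 + 1300·166.0) / (Q + 1300) = 31
→ Q = 1300·(166.0 − 31)/(31 − 0) = 5661 L/s.

5660 L/s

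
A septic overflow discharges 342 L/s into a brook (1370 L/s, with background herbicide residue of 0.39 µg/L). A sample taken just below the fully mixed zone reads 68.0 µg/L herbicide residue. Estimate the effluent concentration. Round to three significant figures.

339 µg/L

Mass balance: 1370·0.3900 + 342.0·Cₑ = 1712·68.00
→ Cₑ = (1712·68.00 − 1370·0.3900) / 342.0 = 338.8 µg/L.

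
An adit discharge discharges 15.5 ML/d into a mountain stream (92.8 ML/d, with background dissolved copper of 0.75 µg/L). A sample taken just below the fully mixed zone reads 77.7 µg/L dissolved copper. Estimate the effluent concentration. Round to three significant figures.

Mass balance: 92.80·0.7500 + 15.50·Cₑ = 108.3·77.70
→ Cₑ = (108.3·77.70 − 92.80·0.7500) / 15.50 = 538.4 µg/L.

538 µg/L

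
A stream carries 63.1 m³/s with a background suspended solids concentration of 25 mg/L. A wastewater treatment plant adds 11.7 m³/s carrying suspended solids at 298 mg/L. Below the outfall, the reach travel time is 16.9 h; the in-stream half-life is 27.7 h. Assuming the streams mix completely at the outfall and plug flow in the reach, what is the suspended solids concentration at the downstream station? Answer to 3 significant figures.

44.4 mg/L

After mixing, C = (63.10·25.00 + 11.70·298.0) / 74.80 = 5064/74.80 = 67.70 mg/L.
Half-life 27.7 h → k = ln 2 / 27.7 = 0.02502 h⁻¹ = 0.6006 d⁻¹.
First-order decay: C = 67.70·exp(−k·t) = 67.70·0.6551 = 44.35 mg/L.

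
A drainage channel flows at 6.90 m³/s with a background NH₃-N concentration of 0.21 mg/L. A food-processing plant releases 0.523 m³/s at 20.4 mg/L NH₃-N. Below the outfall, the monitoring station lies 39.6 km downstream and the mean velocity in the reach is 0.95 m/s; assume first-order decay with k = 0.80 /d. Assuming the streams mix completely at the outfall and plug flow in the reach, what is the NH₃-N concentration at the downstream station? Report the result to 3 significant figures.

1.11 mg/L

Flow-weighted average: C = (6.900·0.2100 + 0.5230·20.40) / 7.423 = 12.12/7.423 = 1.633 mg/L.
Travel time t = 39.6·1000 / 0.95 = 41680 s = 11.58 h.
After decay, C = 1.633 × e^(−kt) = 1.633 × 0.6798 = 1.110 mg/L.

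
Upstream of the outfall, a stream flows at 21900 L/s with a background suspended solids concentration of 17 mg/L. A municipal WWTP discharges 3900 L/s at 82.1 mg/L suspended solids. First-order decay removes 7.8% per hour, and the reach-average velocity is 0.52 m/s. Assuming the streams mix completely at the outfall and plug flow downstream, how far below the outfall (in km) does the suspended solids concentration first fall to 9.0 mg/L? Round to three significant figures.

25.2 km

After mixing, C = (21900·17.00 + 3900·82.10) / 25800 = 692500/25800 = 26.84 mg/L.
7.8%/h lost → k = −ln(1 − 0.078) = 0.08121 h⁻¹.
Set 26.84·exp(−k·t) = 9.0 → t = ln(26.84/9.0)/k = 48440 s = 13.46 h.
Distance = v·t = 0.52·48440 = 25190 m = 25.19 km.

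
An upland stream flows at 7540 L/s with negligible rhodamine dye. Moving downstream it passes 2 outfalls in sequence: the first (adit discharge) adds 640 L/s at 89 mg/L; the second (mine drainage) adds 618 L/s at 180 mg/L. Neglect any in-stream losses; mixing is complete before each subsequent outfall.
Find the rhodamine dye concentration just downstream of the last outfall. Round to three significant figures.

Below outfall 1: Q → 8180 L/s, C = (7540·0 + 640.0·89.00)/8180 = 6.963 mg/L.
Below outfall 2: Q → 8798 L/s, C = (8180·6.963 + 618.0·180.0)/8798 = 19.12 mg/L.

19.1 mg/L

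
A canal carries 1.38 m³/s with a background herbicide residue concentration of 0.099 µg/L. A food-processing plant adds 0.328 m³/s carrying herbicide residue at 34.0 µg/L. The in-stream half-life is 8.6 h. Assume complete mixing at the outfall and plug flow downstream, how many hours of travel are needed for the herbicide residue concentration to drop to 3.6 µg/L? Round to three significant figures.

7.54 h

Mass balance: C = (1.380·0.09900 + 0.3280·34.00) / 1.708 = 11.29/1.708 = 6.609 µg/L.
Half-life 8.6 h → k = ln 2 / 8.6 = 0.08060 h⁻¹ = 1.934 d⁻¹.
6.609·exp(−k·t) = 3.6 → t = ln(6.609/3.6)/k = 27140 s = 7.538 h.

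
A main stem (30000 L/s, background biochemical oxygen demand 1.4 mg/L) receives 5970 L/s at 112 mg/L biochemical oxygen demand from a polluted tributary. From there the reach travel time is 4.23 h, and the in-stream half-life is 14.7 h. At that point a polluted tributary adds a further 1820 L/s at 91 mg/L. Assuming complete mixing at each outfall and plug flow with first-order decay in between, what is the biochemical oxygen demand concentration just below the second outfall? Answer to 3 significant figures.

19.8 mg/L

Conservation of mass: C = (30000·1.400 + 5970·112.0) / 35970 = 710600/35970 = 19.76 mg/L; combined flow 35970 L/s.
Half-life 14.7 h → k = ln 2 / 14.7 = 0.04715 h⁻¹ = 1.132 d⁻¹.
Applying C = C₀e^(−kt): 19.76 × 0.8192 = 16.18 mg/L.
At the second outfall, C = (35970·16.18 + 1820·91.00) / (35970 + 1820) = 19.79 mg/L.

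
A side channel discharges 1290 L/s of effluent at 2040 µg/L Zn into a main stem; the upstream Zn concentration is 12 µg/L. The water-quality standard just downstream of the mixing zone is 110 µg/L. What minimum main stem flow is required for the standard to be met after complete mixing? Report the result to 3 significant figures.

25400 L/s

Set C_mix = 110: (Q·12.00 + 1290·2040) / (Q + 1290) = 110
→ Q = 1290·(2040 − 110)/(110 − 12.00) = 25410 L/s.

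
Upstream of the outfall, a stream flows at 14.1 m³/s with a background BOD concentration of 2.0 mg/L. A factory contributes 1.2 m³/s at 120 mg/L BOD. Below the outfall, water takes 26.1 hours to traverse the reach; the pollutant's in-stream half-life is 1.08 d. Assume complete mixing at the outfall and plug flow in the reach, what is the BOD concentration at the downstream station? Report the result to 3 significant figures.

5.60 mg/L

Mass balance: C = (14.10·2.000 + 1.200·120.0) / 15.30 = 172.2/15.30 = 11.25 mg/L.
Half-life 1.08 d → k = ln 2 / 1.08 = 0.6418 d⁻¹.
After decay, C = 11.25 × e^(−kt) = 11.25 × 0.4976 = 5.600 mg/L.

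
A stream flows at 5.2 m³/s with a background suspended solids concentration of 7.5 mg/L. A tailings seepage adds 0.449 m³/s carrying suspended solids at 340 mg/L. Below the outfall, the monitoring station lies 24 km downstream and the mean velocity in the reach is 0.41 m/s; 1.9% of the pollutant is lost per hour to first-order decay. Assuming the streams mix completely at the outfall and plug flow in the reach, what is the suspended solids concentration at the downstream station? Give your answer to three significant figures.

24.8 mg/L

Conservation of mass: C = (5.200·7.500 + 0.4490·340.0) / 5.649 = 191.7/5.649 = 33.93 mg/L.
Travel time t = 24·1000 / 0.41 = 58540 s = 16.26 h.
1.9%/h lost → k = −ln(1 − 0.019) = 0.01918 h⁻¹.
First-order decay: C = 33.93·exp(−k·t) = 33.93·0.7320 = 24.84 mg/L.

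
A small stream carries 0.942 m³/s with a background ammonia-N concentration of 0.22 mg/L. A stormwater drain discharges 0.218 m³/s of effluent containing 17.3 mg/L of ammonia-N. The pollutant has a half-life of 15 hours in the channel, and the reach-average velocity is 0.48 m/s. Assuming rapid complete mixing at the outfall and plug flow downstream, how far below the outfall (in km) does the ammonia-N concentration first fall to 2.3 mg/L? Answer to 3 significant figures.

14.9 km

After mixing, C = (0.9420·0.2200 + 0.2180·17.30) / 1.160 = 3.979/1.160 = 3.430 mg/L.
Half-life 15 h → k = ln 2 / 15 = 0.04621 h⁻¹ = 1.109 d⁻¹.
Set 3.430·exp(−k·t) = 2.3 → t = ln(3.430/2.3)/k = 31130 s = 8.648 h.
Distance = v·t = 0.48·31130 = 14940 m = 14.94 km.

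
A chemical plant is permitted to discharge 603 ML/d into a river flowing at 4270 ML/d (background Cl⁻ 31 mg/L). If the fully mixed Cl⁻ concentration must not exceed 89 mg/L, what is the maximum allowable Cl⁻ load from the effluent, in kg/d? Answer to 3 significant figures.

301000 kg/d

Mass balance at the limit: 4270·31.00 + 603.0·Cₑ = 4873·89 → Cₑ = 499.7 mg/L.
603.0 ML/d = 6.979 m³/s. Load = 6.979 m³/s × 499.7 g/m³ × 86 400 s/d = 301300 kg/d.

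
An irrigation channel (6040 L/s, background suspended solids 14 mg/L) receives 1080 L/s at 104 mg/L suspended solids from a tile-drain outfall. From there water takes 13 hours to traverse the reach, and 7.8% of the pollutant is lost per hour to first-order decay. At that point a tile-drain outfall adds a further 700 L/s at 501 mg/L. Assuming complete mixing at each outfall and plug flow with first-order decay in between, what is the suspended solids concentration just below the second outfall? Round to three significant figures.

Flow-weighted average: C = (6040·14.00 + 1080·104.0) / 7120 = 196900/7120 = 27.65 mg/L; combined flow 7120 L/s.
7.8%/h lost → k = −ln(1 − 0.078) = 0.08121 h⁻¹.
First-order decay: C = 27.65·exp(−k·t) = 27.65·0.3479 = 9.621 mg/L.
Second outfall: C = (7120·9.621 + 700.0·501.0)/7820 = 53.61 mg/L.

53.6 mg/L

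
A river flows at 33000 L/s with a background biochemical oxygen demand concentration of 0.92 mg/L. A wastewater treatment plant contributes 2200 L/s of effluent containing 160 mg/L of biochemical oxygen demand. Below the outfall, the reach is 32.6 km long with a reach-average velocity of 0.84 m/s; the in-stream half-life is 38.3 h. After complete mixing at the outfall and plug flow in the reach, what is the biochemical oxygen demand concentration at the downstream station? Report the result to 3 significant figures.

8.94 mg/L

Mass balance: C = (33000·0.9200 + 2200·160.0) / 35200 = 382400/35200 = 10.86 mg/L.
Travel time t = 32.6·1000 / 0.84 = 38810 s = 10.78 h.
Half-life 38.3 h → k = ln 2 / 38.3 = 0.01810 h⁻¹ = 0.4343 d⁻¹.
Applying C = C₀e^(−kt): 10.86 × 0.8228 = 8.937 mg/L.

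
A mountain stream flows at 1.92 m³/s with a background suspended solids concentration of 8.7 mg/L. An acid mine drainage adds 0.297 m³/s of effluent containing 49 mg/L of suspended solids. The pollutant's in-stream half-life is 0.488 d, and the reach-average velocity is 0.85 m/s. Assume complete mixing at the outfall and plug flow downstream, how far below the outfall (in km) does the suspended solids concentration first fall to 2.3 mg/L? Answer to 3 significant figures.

After mixing, C = (1.920·8.700 + 0.2970·49.00) / 2.217 = 31.26/2.217 = 14.10 mg/L.
Half-life 0.488 d → k = ln 2 / 0.488 = 1.420 d⁻¹.
Set 14.10·exp(−k·t) = 2.3 → t = ln(14.10/2.3)/k = 110300 s = 30.64 h.
Distance = v·t = 0.85·110300 = 93750 m = 93.75 km.

93.7 km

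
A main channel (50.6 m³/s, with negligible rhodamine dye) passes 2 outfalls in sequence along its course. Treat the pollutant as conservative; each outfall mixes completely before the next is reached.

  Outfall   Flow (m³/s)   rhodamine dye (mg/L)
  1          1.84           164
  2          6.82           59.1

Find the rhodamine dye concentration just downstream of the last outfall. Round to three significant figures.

11.9 mg/L

Below outfall 1: Q → 52.44 m³/s, C = (50.60·0 + 1.840·164.0)/52.44 = 5.754 mg/L.
Below outfall 2: Q → 59.26 m³/s, C = (52.44·5.754 + 6.820·59.10)/59.26 = 11.89 mg/L.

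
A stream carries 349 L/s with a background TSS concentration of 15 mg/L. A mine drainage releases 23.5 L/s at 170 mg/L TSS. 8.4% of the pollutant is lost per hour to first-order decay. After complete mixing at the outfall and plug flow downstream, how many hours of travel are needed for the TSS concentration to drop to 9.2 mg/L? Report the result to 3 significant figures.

11.3 h

After mixing, C = (349.0·15.00 + 23.50·170.0) / 372.5 = 9230/372.5 = 24.78 mg/L.
8.4%/h lost → k = −ln(1 − 0.084) = 0.08774 h⁻¹.
24.78·exp(−k·t) = 9.2 → t = ln(24.78/9.2)/k = 40650 s = 11.29 h.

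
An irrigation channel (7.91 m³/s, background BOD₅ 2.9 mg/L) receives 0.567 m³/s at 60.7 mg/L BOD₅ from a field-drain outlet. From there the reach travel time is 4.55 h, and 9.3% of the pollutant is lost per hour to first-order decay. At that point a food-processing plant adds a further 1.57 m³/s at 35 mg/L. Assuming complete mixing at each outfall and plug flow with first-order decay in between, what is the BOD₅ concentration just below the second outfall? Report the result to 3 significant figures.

Conservation of mass: C = (7.910·2.900 + 0.5670·60.70) / 8.477 = 57.36/8.477 = 6.766 mg/L; combined flow 8.477 m³/s.
9.3%/h lost → k = −ln(1 − 0.093) = 0.09761 h⁻¹.
Applying C = C₀e^(−kt): 6.766 × 0.6414 = 4.340 mg/L.
At the second outfall, C = (8.477·4.340 + 1.570·35.00) / (8.477 + 1.570) = 9.131 mg/L.

9.13 mg/L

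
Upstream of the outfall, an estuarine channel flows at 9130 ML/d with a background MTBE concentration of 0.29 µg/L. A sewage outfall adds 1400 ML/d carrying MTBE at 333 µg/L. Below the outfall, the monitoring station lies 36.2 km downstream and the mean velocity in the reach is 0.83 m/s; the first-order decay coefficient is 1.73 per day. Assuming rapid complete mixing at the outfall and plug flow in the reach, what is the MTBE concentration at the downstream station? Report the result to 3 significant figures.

Mass balance: C = (9130·0.2900 + 1400·333.0) / 10530 = 468800/10530 = 44.52 µg/L.
Travel time t = 36.2·1000 / 0.83 = 43610 s = 12.12 h.
First-order decay: C = 44.52·exp(−k·t) = 44.52·0.4176 = 18.59 µg/L.

18.6 µg/L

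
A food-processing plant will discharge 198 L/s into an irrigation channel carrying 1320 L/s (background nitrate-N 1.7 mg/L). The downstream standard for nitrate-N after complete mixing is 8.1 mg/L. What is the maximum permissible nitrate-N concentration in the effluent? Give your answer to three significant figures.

At the limit, (Qr·Cr + Qe·Cₑ)/(Qr + Qe) = 8.1:
Cₑ = (1518·8.1 − 1320·1.700) / 198.0 = 50.77 mg/L.

50.8 mg/L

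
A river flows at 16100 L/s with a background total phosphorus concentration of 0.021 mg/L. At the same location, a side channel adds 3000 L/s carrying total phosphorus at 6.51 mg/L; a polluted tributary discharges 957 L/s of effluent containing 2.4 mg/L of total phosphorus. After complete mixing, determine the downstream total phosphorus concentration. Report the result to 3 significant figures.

Mixed concentration C = ΣQC/ΣQ = (16100·0.02100 + 3000·6.510 + 957.0·2.400) / 20060 = 22160/20060 = 1.105 mg/L.

1.11 mg/L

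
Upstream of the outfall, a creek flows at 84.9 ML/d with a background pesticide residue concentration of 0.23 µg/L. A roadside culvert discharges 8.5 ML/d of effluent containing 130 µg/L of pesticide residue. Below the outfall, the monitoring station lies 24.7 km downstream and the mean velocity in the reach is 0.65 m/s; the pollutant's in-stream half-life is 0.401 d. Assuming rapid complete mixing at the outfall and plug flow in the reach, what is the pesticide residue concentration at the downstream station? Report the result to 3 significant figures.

Mass balance: C = (84.90·0.2300 + 8.500·130.0) / 93.40 = 1125/93.40 = 12.04 µg/L.
Travel time t = 24.7·1000 / 0.65 = 38000 s = 10.56 h.
Half-life 0.401 d → k = ln 2 / 0.401 = 1.729 d⁻¹.
First-order decay: C = 12.04·exp(−k·t) = 12.04·0.4676 = 5.629 µg/L.

5.63 µg/L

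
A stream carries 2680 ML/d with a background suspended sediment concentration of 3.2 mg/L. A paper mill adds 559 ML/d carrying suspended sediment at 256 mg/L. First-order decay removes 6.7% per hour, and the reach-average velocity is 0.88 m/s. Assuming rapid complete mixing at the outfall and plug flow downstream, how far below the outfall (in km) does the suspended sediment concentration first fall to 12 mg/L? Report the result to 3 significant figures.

62.2 km

Flow-weighted average: C = (2680·3.200 + 559.0·256.0) / 3239 = 151700/3239 = 46.83 mg/L.
6.7%/h lost → k = −ln(1 − 0.067) = 0.06935 h⁻¹.
Set 46.83·exp(−k·t) = 12 → t = ln(46.83/12)/k = 70680 s = 19.63 h.
Distance = v·t = 0.88·70680 = 62200 m = 62.20 km.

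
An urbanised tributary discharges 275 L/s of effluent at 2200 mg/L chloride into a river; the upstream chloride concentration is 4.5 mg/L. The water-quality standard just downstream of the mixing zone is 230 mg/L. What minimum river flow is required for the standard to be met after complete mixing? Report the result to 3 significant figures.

2400 L/s

Set C_mix = 230: (Q·4.500 + 275.0·2200) / (Q + 275.0) = 230
→ Q = 275.0·(2200 − 230)/(230 − 4.500) = 2402 L/s.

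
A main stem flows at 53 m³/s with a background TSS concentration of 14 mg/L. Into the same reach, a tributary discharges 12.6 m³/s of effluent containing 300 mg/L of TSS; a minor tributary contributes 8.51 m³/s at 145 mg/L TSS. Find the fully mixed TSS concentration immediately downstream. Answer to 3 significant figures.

Mass balance: C = (53.00·14.00 + 12.60·300.0 + 8.510·145.0) / 74.11 = 5756/74.11 = 77.67 mg/L.

77.7 mg/L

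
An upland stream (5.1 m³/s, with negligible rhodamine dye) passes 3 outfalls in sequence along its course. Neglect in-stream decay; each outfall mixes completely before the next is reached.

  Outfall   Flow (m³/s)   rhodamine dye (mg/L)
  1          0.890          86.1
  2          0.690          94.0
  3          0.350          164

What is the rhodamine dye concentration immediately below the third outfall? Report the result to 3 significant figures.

Outfall 1: combined Q = 5.990 m³/s; C = (5.100·0 + 0.8900·86.10)/5.990 = 12.79 mg/L.
Outfall 2: combined Q = 6.680 m³/s; C = (5.990·12.79 + 0.6900·94.00)/6.680 = 21.18 mg/L.
Outfall 3: combined Q = 7.030 m³/s; C = (6.680·21.18 + 0.3500·164.0)/7.030 = 28.29 mg/L.

28.3 mg/L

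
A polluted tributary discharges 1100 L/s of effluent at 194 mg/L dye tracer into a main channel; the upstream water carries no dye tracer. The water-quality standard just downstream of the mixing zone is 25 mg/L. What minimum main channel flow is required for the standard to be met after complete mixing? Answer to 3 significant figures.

Set C_mix = 25: (Q·0 + 1100·194.0) / (Q + 1100) = 25
→ Q = 1100·(194.0 − 25)/(25 − 0) = 7436 L/s.

7440 L/s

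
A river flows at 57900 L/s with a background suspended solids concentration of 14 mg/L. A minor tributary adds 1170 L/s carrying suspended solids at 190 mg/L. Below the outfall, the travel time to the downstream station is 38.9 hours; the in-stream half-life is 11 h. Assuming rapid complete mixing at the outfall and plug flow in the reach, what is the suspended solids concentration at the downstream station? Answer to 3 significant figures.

1.51 mg/L

Flow-weighted average: C = (57900·14.00 + 1170·190.0) / 59070 = 1033000/59070 = 17.49 mg/L.
Half-life 11 h → k = ln 2 / 11 = 0.06301 h⁻¹ = 1.512 d⁻¹.
First-order decay: C = 17.49·exp(−k·t) = 17.49·0.08619 = 1.507 mg/L.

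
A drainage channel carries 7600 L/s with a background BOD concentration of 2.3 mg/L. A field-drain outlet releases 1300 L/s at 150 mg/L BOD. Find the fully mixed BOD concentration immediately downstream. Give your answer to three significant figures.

23.9 mg/L

Mixed concentration C = ΣQC/ΣQ = (7600·2.300 + 1300·150.0) / 8900 = 212500/8900 = 23.87 mg/L.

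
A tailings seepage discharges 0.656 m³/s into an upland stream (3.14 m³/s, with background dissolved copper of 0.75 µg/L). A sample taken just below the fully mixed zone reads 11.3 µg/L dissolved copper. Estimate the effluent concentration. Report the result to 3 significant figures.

Mass balance: 3.140·0.7500 + 0.6560·Cₑ = 3.796·11.30
→ Cₑ = (3.796·11.30 − 3.140·0.7500) / 0.6560 = 61.80 µg/L.

61.8 µg/L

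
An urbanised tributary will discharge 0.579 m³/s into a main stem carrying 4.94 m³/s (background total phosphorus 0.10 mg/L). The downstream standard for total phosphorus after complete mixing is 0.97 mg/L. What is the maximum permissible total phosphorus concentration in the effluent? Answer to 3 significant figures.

At the limit, (Qr·Cr + Qe·Cₑ)/(Qr + Qe) = 0.97:
Cₑ = (5.519·0.97 − 4.940·0.1000) / 0.5790 = 8.393 mg/L.

8.39 mg/L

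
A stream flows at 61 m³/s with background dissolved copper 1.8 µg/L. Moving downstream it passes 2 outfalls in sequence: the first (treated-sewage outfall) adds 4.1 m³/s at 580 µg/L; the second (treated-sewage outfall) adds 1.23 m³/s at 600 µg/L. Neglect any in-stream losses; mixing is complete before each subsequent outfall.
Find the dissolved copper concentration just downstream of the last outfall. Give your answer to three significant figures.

After outfall 1: Q = 61.00 + 4.100 = 65.10 m³/s; C = (61.00·1.800 + 4.100·580.0)/65.10 = 38.22 µg/L.
After outfall 2: Q = 65.10 + 1.230 = 66.33 m³/s; C = (65.10·38.22 + 1.230·600.0)/66.33 = 48.63 µg/L.

48.6 µg/L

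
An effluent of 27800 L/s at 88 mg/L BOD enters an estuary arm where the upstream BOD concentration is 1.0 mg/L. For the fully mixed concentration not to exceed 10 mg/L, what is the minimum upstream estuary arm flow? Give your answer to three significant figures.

Set C_mix = 10: (Q·1.000 + 27800·88.00) / (Q + 27800) = 10
→ Q = 27800·(88.00 − 10)/(10 − 1.000) = 240900 L/s.

241000 L/s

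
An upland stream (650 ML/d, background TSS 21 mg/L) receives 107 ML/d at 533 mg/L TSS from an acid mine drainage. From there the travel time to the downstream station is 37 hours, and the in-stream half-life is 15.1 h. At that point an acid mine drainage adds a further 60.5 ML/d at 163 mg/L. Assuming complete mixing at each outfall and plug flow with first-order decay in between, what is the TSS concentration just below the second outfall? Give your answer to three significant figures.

After mixing, C = (650.0·21.00 + 107.0·533.0) / 757.0 = 70680/757.0 = 93.37 mg/L; combined flow 757.0 ML/d.
Half-life 15.1 h → k = ln 2 / 15.1 = 0.04590 h⁻¹ = 1.102 d⁻¹.
Applying C = C₀e^(−kt): 93.37 × 0.1830 = 17.08 mg/L.
Second outfall: C = (757.0·17.08 + 60.50·163.0)/817.5 = 27.88 mg/L.

27.9 mg/L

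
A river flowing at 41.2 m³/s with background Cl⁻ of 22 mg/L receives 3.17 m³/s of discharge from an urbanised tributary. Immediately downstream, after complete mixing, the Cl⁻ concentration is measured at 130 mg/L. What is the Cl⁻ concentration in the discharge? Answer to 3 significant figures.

Mass balance: 41.20·22.00 + 3.170·Cₑ = 44.37·130.0
→ Cₑ = (44.37·130.0 − 41.20·22.00) / 3.170 = 1534 mg/L.

1530 mg/L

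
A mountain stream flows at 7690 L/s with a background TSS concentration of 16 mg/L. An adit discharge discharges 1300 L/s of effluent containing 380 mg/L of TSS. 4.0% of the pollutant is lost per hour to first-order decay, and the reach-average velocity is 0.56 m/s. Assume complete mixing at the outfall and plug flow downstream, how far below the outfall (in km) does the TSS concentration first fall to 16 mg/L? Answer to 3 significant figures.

Conservation of mass: C = (7690·16.00 + 1300·380.0) / 8990 = 617000/8990 = 68.64 mg/L.
4.0%/h lost → k = −ln(1 − 0.04) = 0.04082 h⁻¹.
Set 68.64·exp(−k·t) = 16 → t = ln(68.64/16)/k = 128400 s = 35.67 h.
Distance = v·t = 0.56·128400 = 71920 m = 71.92 km.

71.9 km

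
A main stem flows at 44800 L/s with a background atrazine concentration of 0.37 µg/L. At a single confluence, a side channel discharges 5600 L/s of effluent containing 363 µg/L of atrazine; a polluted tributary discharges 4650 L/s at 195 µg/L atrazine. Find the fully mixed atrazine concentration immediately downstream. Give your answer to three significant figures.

Flow-weighted average: C = (44800·0.3700 + 5600·363.0 + 4650·195.0) / 55050 = 2956000/55050 = 53.70 µg/L.

53.7 µg/L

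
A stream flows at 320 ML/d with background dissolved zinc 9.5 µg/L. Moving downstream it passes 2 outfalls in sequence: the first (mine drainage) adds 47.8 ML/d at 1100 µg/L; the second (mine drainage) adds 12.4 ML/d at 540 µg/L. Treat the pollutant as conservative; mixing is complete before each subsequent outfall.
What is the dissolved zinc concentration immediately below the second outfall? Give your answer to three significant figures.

Outfall 1: combined Q = 367.8 ML/d; C = (320.0·9.500 + 47.80·1100)/367.8 = 151.2 µg/L.
Outfall 2: combined Q = 380.2 ML/d; C = (367.8·151.2 + 12.40·540.0)/380.2 = 163.9 µg/L.

164 µg/L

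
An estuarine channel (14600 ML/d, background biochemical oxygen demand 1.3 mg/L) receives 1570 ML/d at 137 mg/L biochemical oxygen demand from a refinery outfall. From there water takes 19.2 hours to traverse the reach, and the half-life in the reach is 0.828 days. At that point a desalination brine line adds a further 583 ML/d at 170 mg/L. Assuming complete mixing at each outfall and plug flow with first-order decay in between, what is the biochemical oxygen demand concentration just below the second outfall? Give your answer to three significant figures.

13.1 mg/L

Conservation of mass: C = (14600·1.300 + 1570·137.0) / 16170 = 234100/16170 = 14.48 mg/L; combined flow 16170 ML/d.
Half-life 0.828 d → k = ln 2 / 0.828 = 0.8371 d⁻¹.
Applying C = C₀e^(−kt): 14.48 × 0.5119 = 7.409 mg/L.
Second outfall: C = (16170·7.409 + 583.0·170.0)/16750 = 13.07 mg/L.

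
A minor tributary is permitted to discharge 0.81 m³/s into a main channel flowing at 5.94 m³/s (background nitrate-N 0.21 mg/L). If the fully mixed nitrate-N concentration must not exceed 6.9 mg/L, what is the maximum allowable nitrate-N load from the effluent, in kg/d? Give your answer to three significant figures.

3920 kg/d

Mass balance at the limit: 5.940·0.2100 + 0.8100·Cₑ = 6.750·6.9 → Cₑ = 55.96 mg/L.
Load = 0.8100 m³/s × 55.96 g/m³ × 86 400 s/d = 3916 kg/d.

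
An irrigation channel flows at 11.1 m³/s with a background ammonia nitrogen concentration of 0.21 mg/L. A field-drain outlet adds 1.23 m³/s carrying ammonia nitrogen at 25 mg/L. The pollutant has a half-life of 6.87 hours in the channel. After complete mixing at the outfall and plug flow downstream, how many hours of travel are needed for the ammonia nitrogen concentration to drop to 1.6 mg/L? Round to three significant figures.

Flow-weighted average: C = (11.10·0.2100 + 1.230·25.00) / 12.33 = 33.08/12.33 = 2.683 mg/L.
Half-life 6.87 h → k = ln 2 / 6.87 = 0.1009 h⁻¹ = 2.421 d⁻¹.
2.683·exp(−k·t) = 1.6 → t = ln(2.683/1.6)/k = 18440 s = 5.123 h.

5.12 h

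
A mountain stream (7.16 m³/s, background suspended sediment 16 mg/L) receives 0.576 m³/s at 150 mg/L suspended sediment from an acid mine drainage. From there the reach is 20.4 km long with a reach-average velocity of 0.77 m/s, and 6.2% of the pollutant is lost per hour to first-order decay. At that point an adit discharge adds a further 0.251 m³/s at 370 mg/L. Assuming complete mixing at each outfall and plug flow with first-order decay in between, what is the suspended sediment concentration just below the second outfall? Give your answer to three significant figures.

27.3 mg/L

Conservation of mass: C = (7.160·16.00 + 0.5760·150.0) / 7.736 = 201.0/7.736 = 25.98 mg/L; combined flow 7.736 m³/s.
Travel time t = 20.4·1000 / 0.77 = 26490 s = 7.359 h.
6.2%/h lost → k = −ln(1 − 0.062) = 0.06401 h⁻¹.
After decay, C = 25.98 × e^(−kt) = 25.98 × 0.6244 = 16.22 mg/L.
At the second outfall, C = (7.736·16.22 + 0.2510·370.0) / (7.736 + 0.2510) = 27.34 mg/L.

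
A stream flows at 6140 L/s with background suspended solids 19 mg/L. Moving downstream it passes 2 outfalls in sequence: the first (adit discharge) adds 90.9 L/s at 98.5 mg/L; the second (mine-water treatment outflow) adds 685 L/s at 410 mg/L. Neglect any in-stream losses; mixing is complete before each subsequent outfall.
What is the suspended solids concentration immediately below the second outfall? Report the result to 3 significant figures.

58.8 mg/L

After outfall 1: Q = 6140 + 90.90 = 6231 L/s; C = (6140·19.00 + 90.90·98.50)/6231 = 20.16 mg/L.
After outfall 2: Q = 6231 + 685.0 = 6916 L/s; C = (6231·20.16 + 685.0·410.0)/6916 = 58.77 mg/L.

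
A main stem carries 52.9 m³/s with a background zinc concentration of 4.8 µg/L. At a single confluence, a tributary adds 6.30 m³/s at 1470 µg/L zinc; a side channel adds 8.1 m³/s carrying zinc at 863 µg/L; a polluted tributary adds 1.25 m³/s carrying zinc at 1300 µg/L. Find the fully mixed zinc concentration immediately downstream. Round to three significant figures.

Flow-weighted average: C = (52.90·4.800 + 6.300·1470 + 8.100·863.0 + 1.250·1300) / 68.55 = 18130/68.55 = 264.5 µg/L.

264 µg/L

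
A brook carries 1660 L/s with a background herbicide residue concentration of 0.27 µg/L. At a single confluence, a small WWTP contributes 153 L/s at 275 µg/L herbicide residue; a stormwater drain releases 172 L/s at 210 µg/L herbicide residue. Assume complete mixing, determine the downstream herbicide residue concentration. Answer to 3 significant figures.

Mass balance: C = (1660·0.2700 + 153.0·275.0 + 172.0·210.0) / 1985 = 78640/1985 = 39.62 µg/L.

39.6 µg/L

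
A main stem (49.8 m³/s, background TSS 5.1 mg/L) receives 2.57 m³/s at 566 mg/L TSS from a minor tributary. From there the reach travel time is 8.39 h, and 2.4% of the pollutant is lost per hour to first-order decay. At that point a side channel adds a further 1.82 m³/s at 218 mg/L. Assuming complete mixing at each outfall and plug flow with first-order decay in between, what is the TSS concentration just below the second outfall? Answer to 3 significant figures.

33.0 mg/L

Mixed concentration C = ΣQC/ΣQ = (49.80·5.100 + 2.570·566.0) / 52.37 = 1709/52.37 = 32.63 mg/L; combined flow 52.37 m³/s.
2.4%/h lost → k = −ln(1 − 0.024) = 0.02429 h⁻¹.
Decay over the reach: 32.63·exp(−kt) = 32.63·0.8156 = 26.61 mg/L.
At the second outfall, C = (52.37·26.61 + 1.820·218.0) / (52.37 + 1.820) = 33.04 mg/L.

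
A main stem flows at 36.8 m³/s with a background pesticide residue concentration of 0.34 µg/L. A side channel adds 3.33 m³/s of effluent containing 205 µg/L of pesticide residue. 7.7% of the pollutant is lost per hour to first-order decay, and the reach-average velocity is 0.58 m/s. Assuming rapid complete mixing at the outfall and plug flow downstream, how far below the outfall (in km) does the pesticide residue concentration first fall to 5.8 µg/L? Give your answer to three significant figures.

Flow-weighted average: C = (36.80·0.3400 + 3.330·205.0) / 40.13 = 695.2/40.13 = 17.32 µg/L.
7.7%/h lost → k = −ln(1 − 0.077) = 0.08013 h⁻¹.
Set 17.32·exp(−k·t) = 5.8 → t = ln(17.32/5.8)/k = 49160 s = 13.66 h.
Distance = v·t = 0.58·49160 = 28510 m = 28.51 km.

28.5 km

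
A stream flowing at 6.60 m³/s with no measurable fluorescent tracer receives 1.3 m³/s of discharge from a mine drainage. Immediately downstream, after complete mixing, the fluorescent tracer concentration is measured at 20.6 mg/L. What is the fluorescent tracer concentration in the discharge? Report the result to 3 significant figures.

125 mg/L

Mass balance: 6.600·0 + 1.300·Cₑ = 7.900·20.60
→ Cₑ = (7.900·20.60 − 6.600·0) / 1.300 = 125.2 mg/L.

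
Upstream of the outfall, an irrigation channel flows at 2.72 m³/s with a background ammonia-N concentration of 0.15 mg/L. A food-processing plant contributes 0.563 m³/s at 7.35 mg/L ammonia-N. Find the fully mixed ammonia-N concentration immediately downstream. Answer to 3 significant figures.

Conservation of mass: C = (2.720·0.1500 + 0.5630·7.350) / 3.283 = 4.546/3.283 = 1.385 mg/L.

1.38 mg/L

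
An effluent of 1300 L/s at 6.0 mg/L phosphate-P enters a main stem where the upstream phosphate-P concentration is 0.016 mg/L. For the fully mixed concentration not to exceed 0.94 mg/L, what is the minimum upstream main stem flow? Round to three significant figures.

7120 L/s

Set C_mix = 0.94: (Q·0.01600 + 1300·6.000) / (Q + 1300) = 0.94
→ Q = 1300·(6.000 − 0.94)/(0.94 − 0.01600) = 7119 L/s.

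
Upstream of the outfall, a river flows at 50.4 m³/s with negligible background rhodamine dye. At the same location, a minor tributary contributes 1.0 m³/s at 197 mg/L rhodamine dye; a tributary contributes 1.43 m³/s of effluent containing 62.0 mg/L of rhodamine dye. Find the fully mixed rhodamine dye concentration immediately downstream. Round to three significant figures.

After mixing, C = (50.40·0 + 1.000·197.0 + 1.430·62.00) / 52.83 = 285.7/52.83 = 5.407 mg/L.

5.41 mg/L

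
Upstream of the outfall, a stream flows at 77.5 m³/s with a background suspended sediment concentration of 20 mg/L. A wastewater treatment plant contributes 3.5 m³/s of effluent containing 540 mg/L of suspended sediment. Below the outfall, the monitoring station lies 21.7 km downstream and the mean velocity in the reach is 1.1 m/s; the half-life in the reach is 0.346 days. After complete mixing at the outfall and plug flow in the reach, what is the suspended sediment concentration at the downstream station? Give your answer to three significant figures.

Flow-weighted average: C = (77.50·20.00 + 3.500·540.0) / 81.00 = 3440/81.00 = 42.47 mg/L.
Travel time t = 21.7·1000 / 1.1 = 19730 s = 5.480 h.
Half-life 0.346 d → k = ln 2 / 0.346 = 2.003 d⁻¹.
Decay over the reach: 42.47·exp(−kt) = 42.47·0.6329 = 26.88 mg/L.

26.9 mg/L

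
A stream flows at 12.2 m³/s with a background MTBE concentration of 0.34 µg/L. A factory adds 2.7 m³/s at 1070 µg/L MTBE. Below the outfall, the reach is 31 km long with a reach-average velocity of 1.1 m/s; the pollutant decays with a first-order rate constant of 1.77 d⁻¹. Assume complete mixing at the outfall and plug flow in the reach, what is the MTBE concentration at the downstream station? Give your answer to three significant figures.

Flow-weighted average: C = (12.20·0.3400 + 2.700·1070) / 14.90 = 2893/14.90 = 194.2 µg/L.
Travel time t = 31·1000 / 1.1 = 28180 s = 7.828 h.
First-order decay: C = 194.2·exp(−k·t) = 194.2·0.5614 = 109.0 µg/L.

109 µg/L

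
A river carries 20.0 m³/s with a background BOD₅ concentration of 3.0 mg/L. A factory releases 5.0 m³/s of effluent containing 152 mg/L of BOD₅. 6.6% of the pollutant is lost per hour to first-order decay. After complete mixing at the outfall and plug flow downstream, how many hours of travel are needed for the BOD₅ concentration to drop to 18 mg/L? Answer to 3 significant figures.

8.79 h

Mass balance: C = (20.00·3.000 + 5.000·152.0) / 25.00 = 820.0/25.00 = 32.80 mg/L.
6.6%/h lost → k = −ln(1 − 0.066) = 0.06828 h⁻¹.
32.80·exp(−k·t) = 18 → t = ln(32.80/18)/k = 31640 s = 8.788 h.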